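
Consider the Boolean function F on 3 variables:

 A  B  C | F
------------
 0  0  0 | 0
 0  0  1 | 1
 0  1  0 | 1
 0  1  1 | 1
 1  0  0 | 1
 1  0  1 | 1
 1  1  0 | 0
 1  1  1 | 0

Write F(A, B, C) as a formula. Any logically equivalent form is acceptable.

F(A, B, C) = ¬((((¬A ∧ ¬B) ∧ ¬C) ∨ ((A ∧ B) ∧ ¬C)) ∨ ((A ∧ B) ∧ C))

The 0-rows are (0,0,0), (1,1,0), (1,1,1). Take each as a conjunction (¬A·¬B·¬C, A·B·¬C, A·B·C), form their disjunction, and complement — that gives a formula that is 1 everywhere F is.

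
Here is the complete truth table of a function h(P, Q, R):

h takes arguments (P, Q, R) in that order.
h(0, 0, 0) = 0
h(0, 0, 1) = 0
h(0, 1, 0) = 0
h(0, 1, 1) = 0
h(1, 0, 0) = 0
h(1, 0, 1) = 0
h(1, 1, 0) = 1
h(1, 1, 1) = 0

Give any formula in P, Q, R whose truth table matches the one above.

Only row (1,1,0) gives 1. That row's minterm P·Q·¬R is h directly.

h(P, Q, R) = (P and Q) and not R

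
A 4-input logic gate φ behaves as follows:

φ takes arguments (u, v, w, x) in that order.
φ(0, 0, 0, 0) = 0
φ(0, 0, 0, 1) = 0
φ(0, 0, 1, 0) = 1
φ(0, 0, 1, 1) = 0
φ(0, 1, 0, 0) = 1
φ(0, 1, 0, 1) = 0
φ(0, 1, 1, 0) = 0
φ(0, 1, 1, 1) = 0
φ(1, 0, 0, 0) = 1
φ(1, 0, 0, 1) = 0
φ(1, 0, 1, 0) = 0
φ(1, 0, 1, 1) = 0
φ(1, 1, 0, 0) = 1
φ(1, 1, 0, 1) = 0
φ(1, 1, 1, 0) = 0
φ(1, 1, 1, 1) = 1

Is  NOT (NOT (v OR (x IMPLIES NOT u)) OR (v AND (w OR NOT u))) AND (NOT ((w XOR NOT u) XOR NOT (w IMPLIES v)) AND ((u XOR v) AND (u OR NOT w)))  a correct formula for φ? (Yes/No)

Test each input against both φ and the formula:
  u=0, v=0, w=0, x=0: formula gives 0, φ = 0 ✓
  u=0, v=0, w=0, x=1: formula gives 0, φ = 0 ✓
  u=0, v=0, w=1, x=0: formula gives 0, but φ = 1 ✗
A single disagreement suffices: at (0,0,1,0) they differ, so the formula does not compute φ.

No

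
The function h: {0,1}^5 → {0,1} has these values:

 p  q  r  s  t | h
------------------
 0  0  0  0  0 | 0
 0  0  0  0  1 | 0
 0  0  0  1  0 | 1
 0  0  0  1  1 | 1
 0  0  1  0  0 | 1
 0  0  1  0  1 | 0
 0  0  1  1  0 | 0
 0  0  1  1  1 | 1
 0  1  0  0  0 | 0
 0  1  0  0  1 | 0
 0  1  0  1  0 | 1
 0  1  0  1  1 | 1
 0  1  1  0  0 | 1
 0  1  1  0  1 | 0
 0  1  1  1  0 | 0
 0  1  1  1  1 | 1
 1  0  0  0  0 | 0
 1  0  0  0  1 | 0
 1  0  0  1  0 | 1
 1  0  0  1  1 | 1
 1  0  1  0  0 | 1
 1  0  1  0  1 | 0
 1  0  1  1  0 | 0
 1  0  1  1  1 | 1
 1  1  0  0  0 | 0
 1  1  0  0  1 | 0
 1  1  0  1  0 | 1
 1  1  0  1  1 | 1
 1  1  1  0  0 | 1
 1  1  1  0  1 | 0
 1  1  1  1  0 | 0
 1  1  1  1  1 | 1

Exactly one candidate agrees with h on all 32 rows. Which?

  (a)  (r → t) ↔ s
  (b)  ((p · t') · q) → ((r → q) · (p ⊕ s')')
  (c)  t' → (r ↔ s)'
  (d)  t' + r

(b): at (0,0,0,0,0) it gives 1, but h = 0 — eliminated.
(c): at (0,0,0,0,1) it gives 1, but h = 0 — eliminated.
(d): at (0,0,0,0,0) it gives 1, but h = 0 — eliminated.
Only (a) survives; checking it on all 32 rows confirms it matches h.

a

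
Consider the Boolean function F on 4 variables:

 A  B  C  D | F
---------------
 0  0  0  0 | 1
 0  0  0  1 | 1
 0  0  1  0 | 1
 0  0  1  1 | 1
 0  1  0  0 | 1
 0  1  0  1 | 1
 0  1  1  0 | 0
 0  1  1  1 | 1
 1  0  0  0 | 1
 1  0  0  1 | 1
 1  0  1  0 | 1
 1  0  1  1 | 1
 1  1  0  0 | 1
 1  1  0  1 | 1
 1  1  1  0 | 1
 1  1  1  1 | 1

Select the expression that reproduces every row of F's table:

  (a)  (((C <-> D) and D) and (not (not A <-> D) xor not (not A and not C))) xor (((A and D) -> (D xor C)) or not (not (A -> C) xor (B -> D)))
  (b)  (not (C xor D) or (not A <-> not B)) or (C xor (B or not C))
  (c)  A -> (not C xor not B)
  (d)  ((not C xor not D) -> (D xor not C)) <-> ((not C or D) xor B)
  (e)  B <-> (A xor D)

b

(a) disagrees with F on (0,0,1,1) (formula → 0, table → 1); rule it out.
(c) disagrees with F on (0,1,1,0) (formula → 1, table → 0); rule it out.
(d) disagrees with F on (0,0,0,1) (formula → 0, table → 1); rule it out.
(e) disagrees with F on (0,0,0,1) (formula → 0, table → 1); rule it out.
That leaves (b). Evaluating it on every row reproduces the table of F exactly.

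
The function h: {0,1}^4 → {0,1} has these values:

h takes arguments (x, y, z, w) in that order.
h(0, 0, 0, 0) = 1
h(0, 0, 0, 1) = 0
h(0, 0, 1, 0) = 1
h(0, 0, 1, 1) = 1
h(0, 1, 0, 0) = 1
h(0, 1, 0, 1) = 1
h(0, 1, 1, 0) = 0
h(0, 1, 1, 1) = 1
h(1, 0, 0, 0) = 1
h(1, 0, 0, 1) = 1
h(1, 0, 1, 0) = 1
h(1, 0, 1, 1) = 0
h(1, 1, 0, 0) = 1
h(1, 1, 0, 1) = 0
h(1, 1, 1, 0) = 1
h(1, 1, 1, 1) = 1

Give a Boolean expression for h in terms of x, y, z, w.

h(x, y, z, w) = ((((((x' · y') · z') · w) + (((x' · y) · z) · w')) + (((x · y') · z) · w)) + (((x · y) · z') · w))'

The 0-rows are (0,0,0,1), (0,1,1,0), (1,0,1,1), (1,1,0,1). Take each as a conjunction (¬x·¬y·¬z·w, ¬x·y·z·¬w, x·¬y·z·w, x·y·¬z·w), form their disjunction, and complement — that gives a formula that is 1 everywhere h is.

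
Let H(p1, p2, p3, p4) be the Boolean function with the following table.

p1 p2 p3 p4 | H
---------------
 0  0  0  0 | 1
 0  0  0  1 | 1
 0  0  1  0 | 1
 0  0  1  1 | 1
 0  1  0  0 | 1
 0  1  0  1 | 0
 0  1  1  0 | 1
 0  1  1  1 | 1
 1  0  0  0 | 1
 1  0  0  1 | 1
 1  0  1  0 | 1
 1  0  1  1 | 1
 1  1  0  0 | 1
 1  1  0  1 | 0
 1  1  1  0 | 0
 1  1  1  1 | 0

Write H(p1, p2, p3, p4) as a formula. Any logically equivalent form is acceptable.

H(p1, p2, p3, p4) = NOT ((((((NOT p1 AND p2) AND NOT p3) AND p4) OR (((p1 AND p2) AND NOT p3) AND p4)) OR (((p1 AND p2) AND p3) AND NOT p4)) OR (((p1 AND p2) AND p3) AND p4))

H is 0 on only 4 rows — (0,1,0,1), (1,1,0,1), (1,1,1,0), (1,1,1,1). Writing each as a minterm (¬p1·p2·¬p3·p4, p1·p2·¬p3·p4, p1·p2·p3·¬p4, p1·p2·p3·p4) and OR-ing them characterizes exactly where H=0, so H is the negation of that disjunction.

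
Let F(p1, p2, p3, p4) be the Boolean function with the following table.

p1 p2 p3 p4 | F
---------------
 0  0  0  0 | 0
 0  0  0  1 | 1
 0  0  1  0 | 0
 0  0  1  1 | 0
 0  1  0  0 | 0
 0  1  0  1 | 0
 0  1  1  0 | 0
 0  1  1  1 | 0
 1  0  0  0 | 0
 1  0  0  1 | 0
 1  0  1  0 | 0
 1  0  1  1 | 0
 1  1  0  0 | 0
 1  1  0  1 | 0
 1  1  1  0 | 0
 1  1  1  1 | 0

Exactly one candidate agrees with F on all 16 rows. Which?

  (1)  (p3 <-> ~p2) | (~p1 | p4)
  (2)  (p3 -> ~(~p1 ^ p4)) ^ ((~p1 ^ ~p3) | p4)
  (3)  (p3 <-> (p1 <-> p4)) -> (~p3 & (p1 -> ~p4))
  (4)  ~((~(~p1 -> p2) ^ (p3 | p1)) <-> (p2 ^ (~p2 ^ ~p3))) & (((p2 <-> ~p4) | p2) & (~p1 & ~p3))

4

(1) disagrees with F on (0,0,0,0) (formula → 1, table → 0); rule it out.
(2) disagrees with F on (0,0,0,0) (formula → 1, table → 0); rule it out.
(3) disagrees with F on (0,0,0,0) (formula → 1, table → 0); rule it out.
Only (4) survives; checking it on all 16 rows confirms it matches F.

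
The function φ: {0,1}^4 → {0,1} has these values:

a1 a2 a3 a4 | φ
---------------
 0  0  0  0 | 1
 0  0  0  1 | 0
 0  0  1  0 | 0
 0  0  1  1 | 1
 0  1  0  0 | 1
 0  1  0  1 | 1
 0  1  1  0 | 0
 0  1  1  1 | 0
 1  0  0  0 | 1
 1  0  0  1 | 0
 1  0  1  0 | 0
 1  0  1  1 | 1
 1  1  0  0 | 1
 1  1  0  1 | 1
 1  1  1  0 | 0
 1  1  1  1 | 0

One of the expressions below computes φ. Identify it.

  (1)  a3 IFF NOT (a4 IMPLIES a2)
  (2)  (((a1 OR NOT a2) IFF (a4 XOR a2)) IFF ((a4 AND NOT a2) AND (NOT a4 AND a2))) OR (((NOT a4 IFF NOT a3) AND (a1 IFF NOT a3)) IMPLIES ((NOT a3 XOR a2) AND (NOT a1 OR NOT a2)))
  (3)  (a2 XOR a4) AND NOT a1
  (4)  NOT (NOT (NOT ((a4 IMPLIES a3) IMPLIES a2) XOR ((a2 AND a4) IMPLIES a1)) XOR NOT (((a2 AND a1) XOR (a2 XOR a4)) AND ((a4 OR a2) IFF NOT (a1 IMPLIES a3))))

1

(2) fails at (0,0,0,1): the formula yields 1, φ is 0.
(3) fails at (0,0,0,0): the formula yields 0, φ is 1.
(4) fails at (0,0,1,0): the formula yields 1, φ is 0.
(1) is the remaining candidate, and it agrees with φ on all 16 inputs.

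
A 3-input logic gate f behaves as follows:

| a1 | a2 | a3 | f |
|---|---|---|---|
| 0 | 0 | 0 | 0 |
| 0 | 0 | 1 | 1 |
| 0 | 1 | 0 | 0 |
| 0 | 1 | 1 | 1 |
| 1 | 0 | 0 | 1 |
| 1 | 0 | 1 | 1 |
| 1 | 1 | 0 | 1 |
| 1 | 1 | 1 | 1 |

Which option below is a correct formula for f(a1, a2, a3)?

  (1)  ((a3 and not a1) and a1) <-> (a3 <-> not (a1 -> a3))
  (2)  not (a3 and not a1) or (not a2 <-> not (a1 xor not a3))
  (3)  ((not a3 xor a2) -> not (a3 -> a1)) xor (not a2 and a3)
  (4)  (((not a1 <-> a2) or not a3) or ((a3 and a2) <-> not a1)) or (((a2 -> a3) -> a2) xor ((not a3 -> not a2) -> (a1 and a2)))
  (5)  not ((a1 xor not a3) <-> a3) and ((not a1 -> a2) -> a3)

1

(2) disagrees with f on (0,0,0) (formula → 1, table → 0); rule it out.
(3) disagrees with f on (0,0,1) (formula → 0, table → 1); rule it out.
(4) disagrees with f on (0,0,0) (formula → 1, table → 0); rule it out.
(5) disagrees with f on (0,0,0) (formula → 1, table → 0); rule it out.
That leaves (1). Evaluating it on every row reproduces the table of f exactly.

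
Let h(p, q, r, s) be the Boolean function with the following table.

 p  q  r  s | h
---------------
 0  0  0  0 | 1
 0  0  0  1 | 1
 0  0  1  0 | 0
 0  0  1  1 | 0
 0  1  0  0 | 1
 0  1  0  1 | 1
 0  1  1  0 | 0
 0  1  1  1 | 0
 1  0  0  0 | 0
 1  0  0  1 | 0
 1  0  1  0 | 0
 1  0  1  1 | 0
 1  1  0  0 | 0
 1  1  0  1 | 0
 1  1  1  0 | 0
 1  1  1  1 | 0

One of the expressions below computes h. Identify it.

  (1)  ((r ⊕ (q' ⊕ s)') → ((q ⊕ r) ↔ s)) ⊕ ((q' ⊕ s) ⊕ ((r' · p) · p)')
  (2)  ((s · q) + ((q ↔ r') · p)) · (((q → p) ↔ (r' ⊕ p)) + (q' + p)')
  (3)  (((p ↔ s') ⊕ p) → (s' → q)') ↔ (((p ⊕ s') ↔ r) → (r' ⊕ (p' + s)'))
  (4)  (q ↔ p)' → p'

1

(2) disagrees with h on (0,0,0,0) (formula → 0, table → 1); rule it out.
(3) disagrees with h on (0,0,0,1) (formula → 0, table → 1); rule it out.
(4) disagrees with h on (0,0,1,0) (formula → 1, table → 0); rule it out.
That leaves (1). Evaluating it on every row reproduces the table of h exactly.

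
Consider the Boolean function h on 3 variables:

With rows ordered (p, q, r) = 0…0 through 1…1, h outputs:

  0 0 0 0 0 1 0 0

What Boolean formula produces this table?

h(p, q, r) = (p AND NOT q) AND r

Only row (1,0,1) gives 1. That row's minterm p·¬q·r is h directly.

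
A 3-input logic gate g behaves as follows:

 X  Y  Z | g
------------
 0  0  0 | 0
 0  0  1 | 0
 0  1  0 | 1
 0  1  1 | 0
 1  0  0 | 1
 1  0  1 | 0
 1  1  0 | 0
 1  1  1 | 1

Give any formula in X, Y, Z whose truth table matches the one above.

g(X, Y, Z) = (((~X & Y) & ~Z) | ((X & ~Y) & ~Z)) | ((X & Y) & Z)

Collect the rows where g=1 — (0,1,0), (1,0,0), (1,1,1) — and write one minterm per row: ¬X·Y·¬Z, X·¬Y·¬Z, X·Y·Z. Their union (logical OR) reproduces the table exactly.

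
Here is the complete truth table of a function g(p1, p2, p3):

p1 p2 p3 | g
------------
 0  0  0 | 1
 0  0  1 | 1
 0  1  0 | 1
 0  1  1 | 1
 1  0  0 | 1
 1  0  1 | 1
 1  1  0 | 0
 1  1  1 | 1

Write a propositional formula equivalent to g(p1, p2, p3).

g(p1, p2, p3) = ~((p1 & p2) & ~p3)

g is 0 on exactly one input, (1,1,0), whose minterm is p1·p2·¬p3. So g is the negation of that single conjunction.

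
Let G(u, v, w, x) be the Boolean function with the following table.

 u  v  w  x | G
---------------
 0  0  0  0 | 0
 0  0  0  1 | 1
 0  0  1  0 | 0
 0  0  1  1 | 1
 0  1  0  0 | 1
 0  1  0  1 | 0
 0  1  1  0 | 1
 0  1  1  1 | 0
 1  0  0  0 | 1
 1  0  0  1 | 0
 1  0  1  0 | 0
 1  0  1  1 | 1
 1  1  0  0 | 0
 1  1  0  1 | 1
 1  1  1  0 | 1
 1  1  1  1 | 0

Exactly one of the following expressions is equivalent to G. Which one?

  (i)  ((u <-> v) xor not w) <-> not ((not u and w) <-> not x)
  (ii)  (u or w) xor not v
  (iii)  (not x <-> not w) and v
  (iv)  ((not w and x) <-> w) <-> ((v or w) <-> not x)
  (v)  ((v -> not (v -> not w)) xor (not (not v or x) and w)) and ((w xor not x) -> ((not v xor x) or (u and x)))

i

(ii) fails at (0,0,0,0): the formula yields 1, G is 0.
(iii) fails at (0,0,0,1): the formula yields 0, G is 1.
(iv) fails at (0,0,0,1): the formula yields 0, G is 1.
(v) fails at (0,0,0,0): the formula yields 1, G is 0.
That leaves (i). Evaluating it on every row reproduces the table of G exactly.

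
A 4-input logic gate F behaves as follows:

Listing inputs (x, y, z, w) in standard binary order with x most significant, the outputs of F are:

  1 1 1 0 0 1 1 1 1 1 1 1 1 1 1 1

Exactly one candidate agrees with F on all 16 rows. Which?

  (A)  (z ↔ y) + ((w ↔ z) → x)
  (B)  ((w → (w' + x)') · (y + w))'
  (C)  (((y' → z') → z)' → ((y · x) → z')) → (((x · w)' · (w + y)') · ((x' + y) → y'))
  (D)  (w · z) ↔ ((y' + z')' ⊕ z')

(B) disagrees with F on (0,0,0,1) (formula → 0, table → 1); rule it out.
(C) disagrees with F on (0,0,0,1) (formula → 0, table → 1); rule it out.
(D) disagrees with F on (0,0,0,0) (formula → 0, table → 1); rule it out.
Only (A) survives; checking it on all 16 rows confirms it matches F.

A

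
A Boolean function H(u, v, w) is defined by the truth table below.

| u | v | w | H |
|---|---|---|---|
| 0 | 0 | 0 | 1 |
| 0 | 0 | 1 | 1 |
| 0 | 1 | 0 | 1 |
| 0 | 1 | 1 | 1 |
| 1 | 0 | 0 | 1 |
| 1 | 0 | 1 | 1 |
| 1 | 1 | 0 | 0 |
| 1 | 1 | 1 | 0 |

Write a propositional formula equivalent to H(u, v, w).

H(u, v, w) = NOT (((u AND v) AND NOT w) OR ((u AND v) AND w))

H is 0 on only 2 rows — (1,1,0), (1,1,1). Writing each as a minterm (u·v·¬w, u·v·w) and OR-ing them characterizes exactly where H=0, so H is the negation of that disjunction.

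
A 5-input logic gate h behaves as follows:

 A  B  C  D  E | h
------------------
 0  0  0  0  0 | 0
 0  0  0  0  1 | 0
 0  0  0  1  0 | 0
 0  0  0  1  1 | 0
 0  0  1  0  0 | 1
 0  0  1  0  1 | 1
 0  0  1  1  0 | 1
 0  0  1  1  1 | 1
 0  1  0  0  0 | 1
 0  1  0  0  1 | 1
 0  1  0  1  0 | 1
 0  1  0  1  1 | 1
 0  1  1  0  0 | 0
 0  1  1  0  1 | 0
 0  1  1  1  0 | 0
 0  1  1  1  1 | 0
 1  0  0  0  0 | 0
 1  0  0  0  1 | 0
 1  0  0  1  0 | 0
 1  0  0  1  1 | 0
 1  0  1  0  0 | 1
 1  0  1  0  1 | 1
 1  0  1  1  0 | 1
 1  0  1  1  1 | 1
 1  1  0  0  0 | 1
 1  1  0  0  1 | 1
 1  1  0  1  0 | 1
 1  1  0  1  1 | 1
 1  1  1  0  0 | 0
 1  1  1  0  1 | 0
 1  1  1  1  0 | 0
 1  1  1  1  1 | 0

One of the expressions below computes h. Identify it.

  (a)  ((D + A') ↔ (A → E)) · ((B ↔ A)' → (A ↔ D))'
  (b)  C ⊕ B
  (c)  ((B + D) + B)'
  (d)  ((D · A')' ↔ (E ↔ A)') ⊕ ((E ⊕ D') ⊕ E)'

b

(a) fails at (0,0,1,0,0): the formula yields 0, h is 1.
(c) fails at (0,0,0,0,0): the formula yields 1, h is 0.
(d) fails at (0,0,0,0,1): the formula yields 1, h is 0.
That leaves (b). Evaluating it on every row reproduces the table of h exactly.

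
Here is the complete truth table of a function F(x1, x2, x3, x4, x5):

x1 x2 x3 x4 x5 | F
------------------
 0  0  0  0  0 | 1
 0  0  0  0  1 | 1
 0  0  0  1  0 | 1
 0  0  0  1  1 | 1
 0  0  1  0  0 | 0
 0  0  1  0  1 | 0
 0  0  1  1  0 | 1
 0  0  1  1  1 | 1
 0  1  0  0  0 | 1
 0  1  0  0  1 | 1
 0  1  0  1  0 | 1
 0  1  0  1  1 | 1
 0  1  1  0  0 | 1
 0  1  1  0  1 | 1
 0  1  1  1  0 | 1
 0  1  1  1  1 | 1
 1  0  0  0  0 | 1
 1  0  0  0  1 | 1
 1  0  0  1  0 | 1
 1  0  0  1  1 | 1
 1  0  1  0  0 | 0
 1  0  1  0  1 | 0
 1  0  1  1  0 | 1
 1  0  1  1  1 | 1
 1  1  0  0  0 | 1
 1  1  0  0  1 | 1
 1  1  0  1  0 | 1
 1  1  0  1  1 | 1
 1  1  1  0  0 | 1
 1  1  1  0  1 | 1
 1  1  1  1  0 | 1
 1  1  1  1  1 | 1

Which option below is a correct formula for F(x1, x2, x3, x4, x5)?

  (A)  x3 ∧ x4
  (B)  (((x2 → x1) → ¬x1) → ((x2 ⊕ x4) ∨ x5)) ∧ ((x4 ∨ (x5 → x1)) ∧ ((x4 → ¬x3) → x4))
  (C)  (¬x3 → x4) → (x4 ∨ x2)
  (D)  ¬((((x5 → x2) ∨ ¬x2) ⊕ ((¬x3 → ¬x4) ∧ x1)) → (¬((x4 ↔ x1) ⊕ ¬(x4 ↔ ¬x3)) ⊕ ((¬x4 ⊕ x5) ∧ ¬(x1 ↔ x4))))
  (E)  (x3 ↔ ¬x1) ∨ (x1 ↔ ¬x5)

(A) fails at (0,0,0,0,0): the formula yields 0, F is 1.
(B) fails at (0,0,0,0,0): the formula yields 0, F is 1.
(D) fails at (0,0,0,0,0): the formula yields 0, F is 1.
(E) fails at (0,0,0,0,0): the formula yields 0, F is 1.
Only (C) survives; checking it on all 32 rows confirms it matches F.

C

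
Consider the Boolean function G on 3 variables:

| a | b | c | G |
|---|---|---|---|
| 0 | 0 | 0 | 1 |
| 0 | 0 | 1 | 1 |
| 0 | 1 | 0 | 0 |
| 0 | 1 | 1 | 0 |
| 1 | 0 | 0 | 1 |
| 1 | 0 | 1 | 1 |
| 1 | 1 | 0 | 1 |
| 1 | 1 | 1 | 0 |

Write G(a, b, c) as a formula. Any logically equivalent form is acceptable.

G(a, b, c) = ¬((((¬a ∧ b) ∧ ¬c) ∨ ((¬a ∧ b) ∧ c)) ∨ ((a ∧ b) ∧ c))

G is 0 on only 3 rows — (0,1,0), (0,1,1), (1,1,1). Writing each as a minterm (¬a·b·¬c, ¬a·b·c, a·b·c) and OR-ing them characterizes exactly where G=0, so G is the negation of that disjunction.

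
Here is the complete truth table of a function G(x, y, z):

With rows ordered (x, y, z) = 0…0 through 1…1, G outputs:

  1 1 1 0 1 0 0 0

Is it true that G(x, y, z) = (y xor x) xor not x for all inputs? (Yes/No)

No

Evaluate (y xor x) xor not x on each row and compare to G:
  x=0, y=0, z=0: formula gives 1, G = 1 ✓
  x=0, y=0, z=1: formula gives 1, G = 1 ✓
  x=0, y=1, z=0: formula gives 0, but G = 1 ✗
Since they disagree at (0,1,0), the expression is not a correct formula for G.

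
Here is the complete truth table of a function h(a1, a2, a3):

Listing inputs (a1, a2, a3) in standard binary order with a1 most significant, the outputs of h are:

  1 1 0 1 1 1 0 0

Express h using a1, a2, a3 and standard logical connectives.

h(a1, a2, a3) = ~((((~a1 & a2) & ~a3) | ((a1 & a2) & ~a3)) | ((a1 & a2) & a3))

There are just 3 zero rows: (0,1,0), (1,1,0), (1,1,1). Their minterms are ¬a1·a2·¬a3, a1·a2·¬a3, a1·a2·a3; the OR of those covers precisely the 0-outputs, and negating it yields h.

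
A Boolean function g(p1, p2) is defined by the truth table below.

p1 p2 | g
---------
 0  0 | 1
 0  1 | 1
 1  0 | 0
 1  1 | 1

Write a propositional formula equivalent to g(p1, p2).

g(p1, p2) = not (p1 and not p2)

g is 0 on exactly one input, (1,0), whose minterm is p1·¬p2. So g is the negation of that single conjunction.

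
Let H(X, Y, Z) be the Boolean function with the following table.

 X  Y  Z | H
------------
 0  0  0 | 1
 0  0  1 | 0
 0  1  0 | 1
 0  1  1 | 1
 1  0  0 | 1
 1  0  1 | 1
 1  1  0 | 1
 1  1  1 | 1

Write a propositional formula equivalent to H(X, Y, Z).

H(X, Y, Z) = not ((not X and not Y) and Z)

Only row (0,0,1) gives 0. So H is 1 everywhere except there — the complement of the minterm ¬X·¬Y·Z.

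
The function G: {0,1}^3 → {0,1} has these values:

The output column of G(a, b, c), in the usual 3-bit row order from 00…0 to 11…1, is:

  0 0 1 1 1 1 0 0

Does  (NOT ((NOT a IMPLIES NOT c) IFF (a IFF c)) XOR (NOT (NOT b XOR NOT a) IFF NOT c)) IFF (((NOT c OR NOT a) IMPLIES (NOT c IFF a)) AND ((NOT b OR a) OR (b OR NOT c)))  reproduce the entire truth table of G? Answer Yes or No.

Yes

Check the formula against G row by row:
  a=0, b=0, c=0: formula gives 0, G = 0 ✓
  a=0, b=0, c=1: formula gives 0, G = 0 ✓
  a=0, b=1, c=0: formula gives 1, G = 1 ✓
  a=0, b=1, c=1: formula gives 1, G = 1 ✓
  a=1, b=0, c=0: formula gives 1, G = 1 ✓
  … (the remaining 3 rows also agree.)
No disagreement on any input; they are logically equivalent.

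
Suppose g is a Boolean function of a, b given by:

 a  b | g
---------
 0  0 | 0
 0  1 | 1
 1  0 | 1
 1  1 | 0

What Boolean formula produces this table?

The output is 1 exactly when an odd number of inputs are 1 — the 2-way XOR (parity).

g(a, b) = a ⊕ b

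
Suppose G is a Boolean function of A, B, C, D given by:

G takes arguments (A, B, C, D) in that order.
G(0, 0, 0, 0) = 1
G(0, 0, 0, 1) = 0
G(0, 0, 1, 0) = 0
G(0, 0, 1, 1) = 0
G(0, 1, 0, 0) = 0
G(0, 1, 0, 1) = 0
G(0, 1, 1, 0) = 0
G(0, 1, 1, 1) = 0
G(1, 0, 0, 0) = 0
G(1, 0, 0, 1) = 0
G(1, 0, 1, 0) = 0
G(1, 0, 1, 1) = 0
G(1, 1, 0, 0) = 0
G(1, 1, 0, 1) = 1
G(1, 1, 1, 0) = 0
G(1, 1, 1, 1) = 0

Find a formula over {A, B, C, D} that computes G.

Collect the rows where G=1 — (0,0,0,0), (1,1,0,1) — and write one minterm per row: ¬A·¬B·¬C·¬D, A·B·¬C·D. Their union (logical OR) reproduces the table exactly.

G(A, B, C, D) = (((~A & ~B) & ~C) & ~D) | (((A & B) & ~C) & D)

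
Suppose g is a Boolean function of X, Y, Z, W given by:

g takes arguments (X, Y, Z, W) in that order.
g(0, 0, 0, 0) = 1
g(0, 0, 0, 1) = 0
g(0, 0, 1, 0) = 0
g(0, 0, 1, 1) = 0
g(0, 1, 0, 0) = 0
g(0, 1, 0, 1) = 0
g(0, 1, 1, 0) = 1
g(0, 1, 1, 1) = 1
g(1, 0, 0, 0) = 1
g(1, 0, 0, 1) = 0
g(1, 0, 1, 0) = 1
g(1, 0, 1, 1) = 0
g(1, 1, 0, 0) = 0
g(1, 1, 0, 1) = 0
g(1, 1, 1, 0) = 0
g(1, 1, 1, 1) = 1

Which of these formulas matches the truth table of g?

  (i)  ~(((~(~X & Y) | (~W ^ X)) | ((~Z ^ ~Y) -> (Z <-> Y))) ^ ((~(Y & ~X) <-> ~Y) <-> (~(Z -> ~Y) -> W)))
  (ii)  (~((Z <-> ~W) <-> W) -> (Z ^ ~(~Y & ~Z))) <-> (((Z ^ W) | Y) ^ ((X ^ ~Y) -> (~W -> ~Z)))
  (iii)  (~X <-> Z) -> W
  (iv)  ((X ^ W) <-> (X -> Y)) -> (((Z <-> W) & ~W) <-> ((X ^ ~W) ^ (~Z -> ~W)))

(i) fails at (0,0,0,1): the formula yields 1, g is 0.
(iii) fails at (0,0,0,1): the formula yields 1, g is 0.
(iv) fails at (0,0,0,1): the formula yields 1, g is 0.
That leaves (ii). Evaluating it on every row reproduces the table of g exactly.

ii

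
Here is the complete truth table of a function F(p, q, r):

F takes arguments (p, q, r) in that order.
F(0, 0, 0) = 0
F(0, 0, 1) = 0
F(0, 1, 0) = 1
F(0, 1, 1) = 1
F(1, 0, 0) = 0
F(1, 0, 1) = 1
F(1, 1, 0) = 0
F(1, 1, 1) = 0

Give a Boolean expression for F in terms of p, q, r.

F(p, q, r) = (((~p & q) & ~r) | ((~p & q) & r)) | ((p & ~q) & r)

Collect the rows where F=1 — (0,1,0), (0,1,1), (1,0,1) — and write one minterm per row: ¬p·q·¬r, ¬p·q·r, p·¬q·r. Their union (logical OR) reproduces the table exactly.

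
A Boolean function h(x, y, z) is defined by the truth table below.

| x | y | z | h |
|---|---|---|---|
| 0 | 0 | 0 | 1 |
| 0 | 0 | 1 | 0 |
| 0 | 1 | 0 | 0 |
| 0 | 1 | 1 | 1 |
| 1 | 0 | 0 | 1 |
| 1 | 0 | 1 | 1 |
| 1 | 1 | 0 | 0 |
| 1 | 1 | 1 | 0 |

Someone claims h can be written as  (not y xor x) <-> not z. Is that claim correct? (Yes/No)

Check the formula against h row by row:
  x=0, y=0, z=0: formula gives 1, h = 1 ✓
  x=0, y=0, z=1: formula gives 0, h = 0 ✓
  x=0, y=1, z=0: formula gives 0, h = 0 ✓
  x=0, y=1, z=1: formula gives 1, h = 1 ✓
  x=1, y=0, z=0: formula gives 0, but h = 1 ✗
Row (1,0,0) is a counterexample, so the formula is not equivalent to h.

No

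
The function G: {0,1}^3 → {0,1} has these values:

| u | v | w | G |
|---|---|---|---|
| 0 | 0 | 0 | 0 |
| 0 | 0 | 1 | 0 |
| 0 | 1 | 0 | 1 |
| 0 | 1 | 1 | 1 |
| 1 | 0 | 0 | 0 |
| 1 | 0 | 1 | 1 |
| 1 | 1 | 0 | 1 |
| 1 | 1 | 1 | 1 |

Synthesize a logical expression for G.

There are just 3 zero rows: (0,0,0), (0,0,1), (1,0,0). Their minterms are ¬u·¬v·¬w, ¬u·¬v·w, u·¬v·¬w; the OR of those covers precisely the 0-outputs, and negating it yields G.

G(u, v, w) = ((((u' · v') · w') + ((u' · v') · w)) + ((u · v') · w'))'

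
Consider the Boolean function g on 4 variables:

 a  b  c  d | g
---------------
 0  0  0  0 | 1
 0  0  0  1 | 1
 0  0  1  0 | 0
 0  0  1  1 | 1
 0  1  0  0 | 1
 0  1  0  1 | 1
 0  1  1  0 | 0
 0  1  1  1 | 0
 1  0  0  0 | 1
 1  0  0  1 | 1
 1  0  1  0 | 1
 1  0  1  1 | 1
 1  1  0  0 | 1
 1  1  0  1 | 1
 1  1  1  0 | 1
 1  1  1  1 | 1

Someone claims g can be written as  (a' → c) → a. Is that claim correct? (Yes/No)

No

Check the formula against g row by row:
  a=0, b=0, c=0, d=0: formula gives 1, g = 1 ✓
  a=0, b=0, c=0, d=1: formula gives 1, g = 1 ✓
  a=0, b=0, c=1, d=0: formula gives 0, g = 0 ✓
  a=0, b=0, c=1, d=1: formula gives 0, but g = 1 ✗
Since they disagree at (0,0,1,1), the expression is not a correct formula for g.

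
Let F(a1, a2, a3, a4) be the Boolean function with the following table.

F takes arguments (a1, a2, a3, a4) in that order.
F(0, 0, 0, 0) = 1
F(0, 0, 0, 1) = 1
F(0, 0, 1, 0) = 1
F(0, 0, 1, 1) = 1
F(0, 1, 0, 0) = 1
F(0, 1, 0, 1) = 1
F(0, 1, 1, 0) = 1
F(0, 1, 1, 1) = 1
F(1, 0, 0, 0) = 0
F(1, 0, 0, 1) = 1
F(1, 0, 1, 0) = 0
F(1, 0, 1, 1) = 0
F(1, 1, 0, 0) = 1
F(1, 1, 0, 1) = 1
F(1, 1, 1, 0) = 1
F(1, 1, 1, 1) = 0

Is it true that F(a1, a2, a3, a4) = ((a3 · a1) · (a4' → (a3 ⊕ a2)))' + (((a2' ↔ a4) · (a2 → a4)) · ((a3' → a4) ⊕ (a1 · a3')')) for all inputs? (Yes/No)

Test each input against both F and the formula:
  a1=0, a2=0, a3=0, a4=0: formula gives 1, F = 1 ✓
  a1=0, a2=0, a3=0, a4=1: formula gives 1, F = 1 ✓
  a1=0, a2=0, a3=1, a4=0: formula gives 1, F = 1 ✓
  a1=0, a2=0, a3=1, a4=1: formula gives 1, F = 1 ✓
  …
  a1=1, a2=0, a3=0, a4=0: formula gives 1, but F = 0 ✗
A single disagreement suffices: at (1,0,0,0) they differ, so the formula does not compute F.

No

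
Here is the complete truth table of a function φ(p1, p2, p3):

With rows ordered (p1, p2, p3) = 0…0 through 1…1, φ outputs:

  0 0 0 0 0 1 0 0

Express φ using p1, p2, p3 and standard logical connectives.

φ(p1, p2, p3) = (p1 ∧ ¬p2) ∧ p3

φ is 1 on exactly one input, (1,0,1), whose minterm is p1·¬p2·p3. So φ is just that conjunction.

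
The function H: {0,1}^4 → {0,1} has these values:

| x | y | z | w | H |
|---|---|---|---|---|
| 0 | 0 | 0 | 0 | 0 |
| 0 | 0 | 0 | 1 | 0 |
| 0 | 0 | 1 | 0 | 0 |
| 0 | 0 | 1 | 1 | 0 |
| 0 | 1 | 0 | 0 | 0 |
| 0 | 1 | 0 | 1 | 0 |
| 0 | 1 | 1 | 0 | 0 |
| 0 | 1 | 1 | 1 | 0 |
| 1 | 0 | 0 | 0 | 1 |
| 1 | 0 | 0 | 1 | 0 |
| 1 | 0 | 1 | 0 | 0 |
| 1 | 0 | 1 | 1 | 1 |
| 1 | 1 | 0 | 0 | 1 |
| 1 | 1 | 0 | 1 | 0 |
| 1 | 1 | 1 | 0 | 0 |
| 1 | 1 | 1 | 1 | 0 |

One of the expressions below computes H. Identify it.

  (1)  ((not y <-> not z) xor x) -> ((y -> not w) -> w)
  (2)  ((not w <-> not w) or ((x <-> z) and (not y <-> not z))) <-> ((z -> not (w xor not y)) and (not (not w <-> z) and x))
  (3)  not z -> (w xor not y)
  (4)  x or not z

(1): at (0,0,0,1) it gives 1, but H = 0 — eliminated.
(3): at (0,0,0,0) it gives 1, but H = 0 — eliminated.
(4): at (0,0,0,0) it gives 1, but H = 0 — eliminated.
That leaves (2). Evaluating it on every row reproduces the table of H exactly.

2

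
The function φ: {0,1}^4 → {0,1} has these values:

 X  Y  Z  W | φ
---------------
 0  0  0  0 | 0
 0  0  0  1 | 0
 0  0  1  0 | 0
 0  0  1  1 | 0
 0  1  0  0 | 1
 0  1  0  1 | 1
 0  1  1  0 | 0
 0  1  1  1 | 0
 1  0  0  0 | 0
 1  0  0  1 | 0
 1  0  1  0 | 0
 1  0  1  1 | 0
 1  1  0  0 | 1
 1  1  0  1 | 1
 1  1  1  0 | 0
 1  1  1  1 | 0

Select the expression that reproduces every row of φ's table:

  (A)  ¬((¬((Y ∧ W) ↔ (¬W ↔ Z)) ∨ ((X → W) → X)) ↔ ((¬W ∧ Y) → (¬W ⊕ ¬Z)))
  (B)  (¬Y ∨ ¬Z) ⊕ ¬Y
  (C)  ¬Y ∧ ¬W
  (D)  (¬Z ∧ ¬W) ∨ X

(A) fails at (0,0,0,0): the formula yields 1, φ is 0.
(C) fails at (0,0,0,0): the formula yields 1, φ is 0.
(D) fails at (0,0,0,0): the formula yields 1, φ is 0.
(B) is the remaining candidate, and it agrees with φ on all 16 inputs.

B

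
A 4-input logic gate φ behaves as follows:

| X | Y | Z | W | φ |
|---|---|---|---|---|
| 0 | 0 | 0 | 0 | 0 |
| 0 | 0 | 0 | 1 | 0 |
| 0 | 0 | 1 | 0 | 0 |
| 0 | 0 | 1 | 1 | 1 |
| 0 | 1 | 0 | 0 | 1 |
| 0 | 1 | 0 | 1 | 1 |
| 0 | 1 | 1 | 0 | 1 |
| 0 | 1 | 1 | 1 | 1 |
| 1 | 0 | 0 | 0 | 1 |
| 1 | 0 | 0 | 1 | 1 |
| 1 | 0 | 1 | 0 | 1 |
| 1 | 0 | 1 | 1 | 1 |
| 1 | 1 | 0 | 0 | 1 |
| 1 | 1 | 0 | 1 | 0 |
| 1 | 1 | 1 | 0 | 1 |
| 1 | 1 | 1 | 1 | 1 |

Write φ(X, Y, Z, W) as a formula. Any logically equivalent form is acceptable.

φ(X, Y, Z, W) = ~((((((~X & ~Y) & ~Z) & ~W) | (((~X & ~Y) & ~Z) & W)) | (((~X & ~Y) & Z) & ~W)) | (((X & Y) & ~Z) & W))

The 0-rows are (0,0,0,0), (0,0,0,1), (0,0,1,0), (1,1,0,1). Take each as a conjunction (¬X·¬Y·¬Z·¬W, ¬X·¬Y·¬Z·W, ¬X·¬Y·Z·¬W, X·Y·¬Z·W), form their disjunction, and complement — that gives a formula that is 1 everywhere φ is.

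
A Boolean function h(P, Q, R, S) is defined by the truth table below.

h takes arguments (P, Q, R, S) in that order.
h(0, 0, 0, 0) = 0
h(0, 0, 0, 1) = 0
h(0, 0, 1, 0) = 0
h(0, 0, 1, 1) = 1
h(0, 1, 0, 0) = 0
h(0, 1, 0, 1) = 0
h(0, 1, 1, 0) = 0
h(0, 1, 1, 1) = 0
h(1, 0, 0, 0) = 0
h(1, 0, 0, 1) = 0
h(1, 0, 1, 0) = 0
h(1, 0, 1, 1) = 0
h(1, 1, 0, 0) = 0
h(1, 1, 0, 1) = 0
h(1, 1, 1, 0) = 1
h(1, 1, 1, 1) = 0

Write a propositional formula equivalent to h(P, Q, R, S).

h(P, Q, R, S) = (((~P & ~Q) & R) & S) | (((P & Q) & R) & ~S)

h=1 on 2 inputs: (0,0,1,1), (1,1,1,0). Reading each as a conjunction of literals (¬P·¬Q·R·S, P·Q·R·¬S) and taking the OR gives the canonical DNF.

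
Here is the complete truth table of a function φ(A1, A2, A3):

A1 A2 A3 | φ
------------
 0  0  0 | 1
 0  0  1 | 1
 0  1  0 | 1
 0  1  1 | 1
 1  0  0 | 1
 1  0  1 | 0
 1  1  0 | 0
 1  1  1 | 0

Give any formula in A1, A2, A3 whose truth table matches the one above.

φ(A1, A2, A3) = ¬((((A1 ∧ ¬A2) ∧ A3) ∨ ((A1 ∧ A2) ∧ ¬A3)) ∨ ((A1 ∧ A2) ∧ A3))

The 0-rows are (1,0,1), (1,1,0), (1,1,1). Take each as a conjunction (A1·¬A2·A3, A1·A2·¬A3, A1·A2·A3), form their disjunction, and complement — that gives a formula that is 1 everywhere φ is.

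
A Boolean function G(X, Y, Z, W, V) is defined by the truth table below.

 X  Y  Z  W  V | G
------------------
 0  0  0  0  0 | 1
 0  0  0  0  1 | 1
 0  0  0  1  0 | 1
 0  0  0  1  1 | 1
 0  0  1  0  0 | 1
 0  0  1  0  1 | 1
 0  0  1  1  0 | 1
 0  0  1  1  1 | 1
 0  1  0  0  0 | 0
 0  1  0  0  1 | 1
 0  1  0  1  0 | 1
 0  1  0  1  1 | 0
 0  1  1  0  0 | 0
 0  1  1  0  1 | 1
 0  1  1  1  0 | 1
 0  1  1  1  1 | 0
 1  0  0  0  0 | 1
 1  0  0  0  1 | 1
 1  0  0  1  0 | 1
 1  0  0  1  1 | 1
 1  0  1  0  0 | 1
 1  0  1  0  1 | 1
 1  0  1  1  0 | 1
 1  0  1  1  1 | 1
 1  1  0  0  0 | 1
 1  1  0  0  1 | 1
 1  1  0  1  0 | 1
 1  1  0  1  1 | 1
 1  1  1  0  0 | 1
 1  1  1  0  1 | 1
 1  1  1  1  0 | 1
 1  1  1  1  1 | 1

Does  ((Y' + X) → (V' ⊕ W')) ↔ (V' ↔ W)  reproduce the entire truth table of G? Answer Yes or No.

Yes

Evaluate ((Y' + X) → (V' ⊕ W')) ↔ (V' ↔ W) on each row and compare to G:
  X=0, Y=0, Z=0, W=0, V=0: formula gives 1, G = 1 ✓
  X=0, Y=0, Z=0, W=0, V=1: formula gives 1, G = 1 ✓
  X=0, Y=0, Z=0, W=1, V=0: formula gives 1, G = 1 ✓
  X=0, Y=0, Z=0, W=1, V=1: formula gives 1, G = 1 ✓
  …and likewise for the remaining 28 rows.
All 32 rows match — the expression computes G exactly.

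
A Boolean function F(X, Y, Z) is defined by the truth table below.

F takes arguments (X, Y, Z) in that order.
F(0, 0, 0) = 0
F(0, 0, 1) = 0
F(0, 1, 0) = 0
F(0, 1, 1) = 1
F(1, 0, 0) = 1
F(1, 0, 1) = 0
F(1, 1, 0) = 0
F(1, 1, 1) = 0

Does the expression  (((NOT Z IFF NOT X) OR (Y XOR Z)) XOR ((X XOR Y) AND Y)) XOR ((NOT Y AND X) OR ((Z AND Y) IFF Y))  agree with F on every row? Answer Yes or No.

Test each input against both F and the formula:
  X=0, Y=0, Z=0: formula gives 0, F = 0 ✓
  X=0, Y=0, Z=1: formula gives 0, F = 0 ✓
  X=0, Y=1, Z=0: formula gives 0, F = 0 ✓
  X=0, Y=1, Z=1: formula gives 0, but F = 1 ✗
Row (0,1,1) is a counterexample, so the formula is not equivalent to F.

No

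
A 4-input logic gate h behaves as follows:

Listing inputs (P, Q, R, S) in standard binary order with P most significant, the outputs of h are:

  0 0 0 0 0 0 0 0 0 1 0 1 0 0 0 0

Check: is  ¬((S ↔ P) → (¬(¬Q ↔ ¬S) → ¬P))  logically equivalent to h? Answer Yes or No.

Yes

Test each input against both h and the formula:
  P=0, Q=0, R=0, S=0: formula gives 0, h = 0 ✓
  P=0, Q=0, R=0, S=1: formula gives 0, h = 0 ✓
  P=0, Q=0, R=1, S=0: formula gives 0, h = 0 ✓
  P=0, Q=0, R=1, S=1: formula gives 0, h = 0 ✓
  …and likewise for the remaining 12 rows.
Every row agrees, so the formula is equivalent.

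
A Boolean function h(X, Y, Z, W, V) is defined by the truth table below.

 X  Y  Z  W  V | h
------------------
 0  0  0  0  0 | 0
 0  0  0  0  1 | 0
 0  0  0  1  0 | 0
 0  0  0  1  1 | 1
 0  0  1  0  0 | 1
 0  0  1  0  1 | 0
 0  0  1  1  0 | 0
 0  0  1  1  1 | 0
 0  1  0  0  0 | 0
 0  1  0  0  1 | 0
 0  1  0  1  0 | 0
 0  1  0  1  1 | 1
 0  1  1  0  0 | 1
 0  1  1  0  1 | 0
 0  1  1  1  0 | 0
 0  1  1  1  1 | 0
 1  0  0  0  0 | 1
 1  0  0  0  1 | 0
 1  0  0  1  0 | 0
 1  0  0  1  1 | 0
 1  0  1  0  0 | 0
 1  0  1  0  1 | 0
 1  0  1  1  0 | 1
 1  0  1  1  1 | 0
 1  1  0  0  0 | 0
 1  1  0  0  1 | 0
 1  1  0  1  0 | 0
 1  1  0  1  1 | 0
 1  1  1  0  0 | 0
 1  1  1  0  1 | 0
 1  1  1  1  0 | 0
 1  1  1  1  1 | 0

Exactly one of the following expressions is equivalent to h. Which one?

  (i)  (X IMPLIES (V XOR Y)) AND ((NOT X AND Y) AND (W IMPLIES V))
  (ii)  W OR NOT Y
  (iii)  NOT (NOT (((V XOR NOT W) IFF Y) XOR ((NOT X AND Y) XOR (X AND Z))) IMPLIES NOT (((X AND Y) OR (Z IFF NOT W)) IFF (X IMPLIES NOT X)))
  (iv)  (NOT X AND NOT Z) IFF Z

iii

(i) disagrees with h on (0,0,0,1,1) (formula → 0, table → 1); rule it out.
(ii) disagrees with h on (0,0,0,0,0) (formula → 1, table → 0); rule it out.
(iv) disagrees with h on (0,0,0,1,1) (formula → 0, table → 1); rule it out.
(iii) is the remaining candidate, and it agrees with h on all 32 inputs.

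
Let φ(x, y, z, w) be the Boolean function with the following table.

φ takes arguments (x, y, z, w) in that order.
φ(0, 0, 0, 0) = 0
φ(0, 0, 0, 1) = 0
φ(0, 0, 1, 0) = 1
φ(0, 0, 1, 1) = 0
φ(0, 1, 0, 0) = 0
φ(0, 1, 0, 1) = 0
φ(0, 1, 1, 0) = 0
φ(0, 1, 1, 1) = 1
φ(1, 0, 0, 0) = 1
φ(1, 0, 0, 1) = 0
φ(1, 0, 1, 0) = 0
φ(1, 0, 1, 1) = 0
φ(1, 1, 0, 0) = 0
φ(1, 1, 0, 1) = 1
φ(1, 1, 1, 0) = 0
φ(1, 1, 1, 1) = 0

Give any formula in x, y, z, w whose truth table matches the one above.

Collect the rows where φ=1 — (0,0,1,0), (0,1,1,1), (1,0,0,0), (1,1,0,1) — and write one minterm per row: ¬x·¬y·z·¬w, ¬x·y·z·w, x·¬y·¬z·¬w, x·y·¬z·w. Their union (logical OR) reproduces the table exactly.

φ(x, y, z, w) = (((((x' · y') · z) · w') + (((x' · y) · z) · w)) + (((x · y') · z') · w')) + (((x · y) · z') · w)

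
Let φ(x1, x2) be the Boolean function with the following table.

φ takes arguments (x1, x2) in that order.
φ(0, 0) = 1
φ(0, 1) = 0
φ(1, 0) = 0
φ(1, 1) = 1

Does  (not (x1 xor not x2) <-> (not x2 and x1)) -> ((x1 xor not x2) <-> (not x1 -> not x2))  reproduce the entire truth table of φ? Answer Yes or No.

Test each input against both φ and the formula:
  x1=0, x2=0: formula gives 1, φ = 1 ✓
  x1=0, x2=1: formula gives 1, but φ = 0 ✗
A single disagreement suffices: at (0,1) they differ, so the formula does not compute φ.

No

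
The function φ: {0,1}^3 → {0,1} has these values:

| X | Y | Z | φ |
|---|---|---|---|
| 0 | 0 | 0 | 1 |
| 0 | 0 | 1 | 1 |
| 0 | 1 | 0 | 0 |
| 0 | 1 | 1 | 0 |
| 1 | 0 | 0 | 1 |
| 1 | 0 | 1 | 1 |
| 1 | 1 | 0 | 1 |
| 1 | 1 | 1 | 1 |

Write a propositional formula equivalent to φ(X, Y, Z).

The 0-rows are (0,1,0), (0,1,1). Take each as a conjunction (¬X·Y·¬Z, ¬X·Y·Z), form their disjunction, and complement — that gives a formula that is 1 everywhere φ is.

φ(X, Y, Z) = ~(((~X & Y) & ~Z) | ((~X & Y) & Z))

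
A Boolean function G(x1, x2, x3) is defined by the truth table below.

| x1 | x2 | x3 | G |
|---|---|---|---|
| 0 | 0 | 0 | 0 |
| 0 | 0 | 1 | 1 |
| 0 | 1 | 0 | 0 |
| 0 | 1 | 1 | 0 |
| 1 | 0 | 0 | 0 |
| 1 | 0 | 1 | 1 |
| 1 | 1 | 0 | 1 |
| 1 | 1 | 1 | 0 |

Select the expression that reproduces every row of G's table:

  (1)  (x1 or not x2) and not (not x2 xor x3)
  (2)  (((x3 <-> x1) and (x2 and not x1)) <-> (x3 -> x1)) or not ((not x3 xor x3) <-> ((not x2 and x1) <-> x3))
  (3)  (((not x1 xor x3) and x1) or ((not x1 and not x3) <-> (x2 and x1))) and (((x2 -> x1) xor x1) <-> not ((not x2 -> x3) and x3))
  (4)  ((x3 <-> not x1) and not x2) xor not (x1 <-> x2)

(2) fails at (0,1,0): the formula yields 1, G is 0.
(3) fails at (0,0,1): the formula yields 0, G is 1.
(4) fails at (0,1,0): the formula yields 1, G is 0.
Only (1) survives; checking it on all 8 rows confirms it matches G.

1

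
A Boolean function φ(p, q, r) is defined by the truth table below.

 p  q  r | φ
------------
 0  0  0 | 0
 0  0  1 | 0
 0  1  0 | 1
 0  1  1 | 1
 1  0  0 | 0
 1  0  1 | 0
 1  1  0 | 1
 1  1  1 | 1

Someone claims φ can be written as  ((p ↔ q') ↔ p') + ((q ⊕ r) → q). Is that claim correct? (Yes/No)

No

Test each input against both φ and the formula:
  p=0, q=0, r=0: formula gives 1, but φ = 0 ✗
Row (0,0,0) is a counterexample, so the formula is not equivalent to φ.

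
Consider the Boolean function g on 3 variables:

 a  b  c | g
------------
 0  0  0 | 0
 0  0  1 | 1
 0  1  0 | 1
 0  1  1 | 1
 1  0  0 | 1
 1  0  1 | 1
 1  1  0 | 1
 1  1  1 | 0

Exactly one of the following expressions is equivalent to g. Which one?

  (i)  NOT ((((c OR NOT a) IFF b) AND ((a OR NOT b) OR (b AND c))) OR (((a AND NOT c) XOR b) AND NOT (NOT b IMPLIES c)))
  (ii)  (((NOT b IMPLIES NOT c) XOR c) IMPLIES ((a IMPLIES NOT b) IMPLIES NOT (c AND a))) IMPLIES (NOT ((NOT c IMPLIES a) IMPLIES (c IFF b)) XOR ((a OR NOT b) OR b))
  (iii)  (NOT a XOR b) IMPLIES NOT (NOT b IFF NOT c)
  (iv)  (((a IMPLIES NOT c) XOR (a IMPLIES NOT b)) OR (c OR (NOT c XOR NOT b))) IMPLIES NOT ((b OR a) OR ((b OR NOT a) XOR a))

(i): at (0,0,0) it gives 1, but g = 0 — eliminated.
(ii): at (0,0,0) it gives 1, but g = 0 — eliminated.
(iv): at (0,0,0) it gives 1, but g = 0 — eliminated.
Only (iii) survives; checking it on all 8 rows confirms it matches g.

iii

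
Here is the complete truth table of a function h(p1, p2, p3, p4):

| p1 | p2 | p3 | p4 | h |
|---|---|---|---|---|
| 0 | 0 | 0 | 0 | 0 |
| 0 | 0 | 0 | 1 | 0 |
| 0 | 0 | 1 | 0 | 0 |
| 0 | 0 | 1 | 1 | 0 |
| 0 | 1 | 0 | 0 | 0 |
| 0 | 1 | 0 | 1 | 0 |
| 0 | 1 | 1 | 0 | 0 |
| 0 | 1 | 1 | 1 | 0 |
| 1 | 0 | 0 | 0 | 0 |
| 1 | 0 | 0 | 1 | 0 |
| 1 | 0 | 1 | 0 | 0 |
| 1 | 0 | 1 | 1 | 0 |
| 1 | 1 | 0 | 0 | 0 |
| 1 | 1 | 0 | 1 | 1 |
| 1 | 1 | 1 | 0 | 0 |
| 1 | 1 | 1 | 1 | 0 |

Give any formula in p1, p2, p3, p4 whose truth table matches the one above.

h(p1, p2, p3, p4) = ((p1 AND p2) AND NOT p3) AND p4

Only row (1,1,0,1) gives 1. That row's minterm p1·p2·¬p3·p4 is h directly.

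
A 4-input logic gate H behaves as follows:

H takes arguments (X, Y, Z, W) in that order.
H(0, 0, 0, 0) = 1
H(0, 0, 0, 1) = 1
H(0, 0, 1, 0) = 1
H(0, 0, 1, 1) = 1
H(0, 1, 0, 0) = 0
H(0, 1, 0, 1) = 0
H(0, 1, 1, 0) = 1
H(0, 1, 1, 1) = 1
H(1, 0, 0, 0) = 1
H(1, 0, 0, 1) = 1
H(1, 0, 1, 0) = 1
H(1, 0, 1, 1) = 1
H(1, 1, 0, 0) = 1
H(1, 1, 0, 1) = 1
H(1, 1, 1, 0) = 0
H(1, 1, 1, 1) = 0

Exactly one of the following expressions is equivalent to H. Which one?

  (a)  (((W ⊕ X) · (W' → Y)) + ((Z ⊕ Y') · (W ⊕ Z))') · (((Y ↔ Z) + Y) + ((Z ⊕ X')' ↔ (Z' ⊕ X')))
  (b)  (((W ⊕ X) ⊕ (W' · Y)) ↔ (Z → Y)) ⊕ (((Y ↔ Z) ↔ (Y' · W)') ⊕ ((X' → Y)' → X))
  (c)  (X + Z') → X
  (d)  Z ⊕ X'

b

(a) disagrees with H on (0,1,0,0) (formula → 1, table → 0); rule it out.
(c) disagrees with H on (0,0,0,0) (formula → 0, table → 1); rule it out.
(d) disagrees with H on (0,0,1,0) (formula → 0, table → 1); rule it out.
(b) is the remaining candidate, and it agrees with H on all 16 inputs.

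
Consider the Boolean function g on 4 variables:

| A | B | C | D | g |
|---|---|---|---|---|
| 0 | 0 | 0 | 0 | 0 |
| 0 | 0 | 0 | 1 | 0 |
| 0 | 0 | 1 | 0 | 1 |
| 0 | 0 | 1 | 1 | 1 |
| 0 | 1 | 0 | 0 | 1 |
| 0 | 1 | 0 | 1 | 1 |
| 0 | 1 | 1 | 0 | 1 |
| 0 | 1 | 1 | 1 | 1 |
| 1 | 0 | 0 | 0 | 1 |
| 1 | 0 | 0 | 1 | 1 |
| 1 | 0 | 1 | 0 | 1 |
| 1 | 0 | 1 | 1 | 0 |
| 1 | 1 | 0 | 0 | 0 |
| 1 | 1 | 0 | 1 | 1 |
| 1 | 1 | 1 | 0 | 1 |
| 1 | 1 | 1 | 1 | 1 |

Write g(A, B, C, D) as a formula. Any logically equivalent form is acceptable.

g(A, B, C, D) = not ((((((not A and not B) and not C) and not D) or (((not A and not B) and not C) and D)) or (((A and not B) and C) and D)) or (((A and B) and not C) and not D))

g is 0 on only 4 rows — (0,0,0,0), (0,0,0,1), (1,0,1,1), (1,1,0,0). Writing each as a minterm (¬A·¬B·¬C·¬D, ¬A·¬B·¬C·D, A·¬B·C·D, A·B·¬C·¬D) and OR-ing them characterizes exactly where g=0, so g is the negation of that disjunction.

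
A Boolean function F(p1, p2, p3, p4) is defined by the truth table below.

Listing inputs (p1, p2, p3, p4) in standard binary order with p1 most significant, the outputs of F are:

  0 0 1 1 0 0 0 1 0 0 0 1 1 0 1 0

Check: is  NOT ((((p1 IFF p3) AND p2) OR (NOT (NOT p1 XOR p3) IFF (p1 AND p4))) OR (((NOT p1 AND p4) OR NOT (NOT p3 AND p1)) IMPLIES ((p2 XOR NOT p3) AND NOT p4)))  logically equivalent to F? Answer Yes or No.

Test each input against both F and the formula:
  p1=0, p2=0, p3=0, p4=0: formula gives 0, F = 0 ✓
  p1=0, p2=0, p3=0, p4=1: formula gives 0, F = 0 ✓
  p1=0, p2=0, p3=1, p4=0: formula gives 1, F = 1 ✓
  p1=0, p2=0, p3=1, p4=1: formula gives 1, F = 1 ✓
  …
  p1=1, p2=1, p3=0, p4=0: formula gives 0, but F = 1 ✗
Since they disagree at (1,1,0,0), the expression is not a correct formula for F.

No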